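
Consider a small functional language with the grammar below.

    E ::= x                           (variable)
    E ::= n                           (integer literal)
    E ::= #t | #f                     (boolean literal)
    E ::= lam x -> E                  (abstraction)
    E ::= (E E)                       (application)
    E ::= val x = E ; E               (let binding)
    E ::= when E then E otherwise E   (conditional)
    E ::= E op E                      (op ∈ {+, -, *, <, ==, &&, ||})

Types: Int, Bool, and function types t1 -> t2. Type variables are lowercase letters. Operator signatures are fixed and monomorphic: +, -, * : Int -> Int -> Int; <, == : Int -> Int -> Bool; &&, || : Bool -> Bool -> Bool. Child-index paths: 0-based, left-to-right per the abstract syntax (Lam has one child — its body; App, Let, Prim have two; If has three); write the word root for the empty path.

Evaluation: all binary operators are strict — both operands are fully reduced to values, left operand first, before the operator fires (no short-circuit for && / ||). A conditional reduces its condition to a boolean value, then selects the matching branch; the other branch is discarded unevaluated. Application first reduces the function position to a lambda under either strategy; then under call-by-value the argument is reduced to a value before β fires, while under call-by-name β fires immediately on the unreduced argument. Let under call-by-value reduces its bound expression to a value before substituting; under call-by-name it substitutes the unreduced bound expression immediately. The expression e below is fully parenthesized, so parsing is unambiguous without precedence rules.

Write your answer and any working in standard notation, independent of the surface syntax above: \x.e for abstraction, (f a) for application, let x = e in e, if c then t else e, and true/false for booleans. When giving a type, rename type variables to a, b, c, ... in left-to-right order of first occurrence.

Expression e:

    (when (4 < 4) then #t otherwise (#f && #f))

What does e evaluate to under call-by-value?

Answer: false

Working:
step 0: (if (4 < 4) then true else (false && false))
step 1: [delta@0] (if false then true else (false && false))
step 2: [if@root] (false && false)
step 3: [delta@root] false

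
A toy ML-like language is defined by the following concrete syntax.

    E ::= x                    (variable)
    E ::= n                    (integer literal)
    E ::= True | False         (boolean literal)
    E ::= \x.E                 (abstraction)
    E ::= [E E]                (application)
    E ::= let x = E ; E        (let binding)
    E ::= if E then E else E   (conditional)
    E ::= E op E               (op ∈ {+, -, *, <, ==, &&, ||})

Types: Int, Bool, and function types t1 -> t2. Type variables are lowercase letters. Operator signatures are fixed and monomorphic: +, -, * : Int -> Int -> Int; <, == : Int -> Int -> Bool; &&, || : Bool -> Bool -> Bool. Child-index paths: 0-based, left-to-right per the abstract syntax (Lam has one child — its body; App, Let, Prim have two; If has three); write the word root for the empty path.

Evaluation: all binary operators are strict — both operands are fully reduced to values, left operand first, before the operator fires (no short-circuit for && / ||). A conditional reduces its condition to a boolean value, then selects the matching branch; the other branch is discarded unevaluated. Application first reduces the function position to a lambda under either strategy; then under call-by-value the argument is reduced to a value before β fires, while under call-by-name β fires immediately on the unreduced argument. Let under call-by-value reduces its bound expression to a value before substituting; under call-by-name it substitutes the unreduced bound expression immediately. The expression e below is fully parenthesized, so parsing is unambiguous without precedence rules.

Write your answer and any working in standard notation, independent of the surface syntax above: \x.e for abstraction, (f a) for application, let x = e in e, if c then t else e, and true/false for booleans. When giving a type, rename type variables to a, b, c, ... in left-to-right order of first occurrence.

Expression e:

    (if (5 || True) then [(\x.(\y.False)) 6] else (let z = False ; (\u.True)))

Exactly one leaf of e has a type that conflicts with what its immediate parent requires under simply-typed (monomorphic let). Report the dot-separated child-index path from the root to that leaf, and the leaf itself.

Working:
  unify Int ~ Bool
  FAIL: mismatch Int ~ Bool

Answer: 0.0 : 5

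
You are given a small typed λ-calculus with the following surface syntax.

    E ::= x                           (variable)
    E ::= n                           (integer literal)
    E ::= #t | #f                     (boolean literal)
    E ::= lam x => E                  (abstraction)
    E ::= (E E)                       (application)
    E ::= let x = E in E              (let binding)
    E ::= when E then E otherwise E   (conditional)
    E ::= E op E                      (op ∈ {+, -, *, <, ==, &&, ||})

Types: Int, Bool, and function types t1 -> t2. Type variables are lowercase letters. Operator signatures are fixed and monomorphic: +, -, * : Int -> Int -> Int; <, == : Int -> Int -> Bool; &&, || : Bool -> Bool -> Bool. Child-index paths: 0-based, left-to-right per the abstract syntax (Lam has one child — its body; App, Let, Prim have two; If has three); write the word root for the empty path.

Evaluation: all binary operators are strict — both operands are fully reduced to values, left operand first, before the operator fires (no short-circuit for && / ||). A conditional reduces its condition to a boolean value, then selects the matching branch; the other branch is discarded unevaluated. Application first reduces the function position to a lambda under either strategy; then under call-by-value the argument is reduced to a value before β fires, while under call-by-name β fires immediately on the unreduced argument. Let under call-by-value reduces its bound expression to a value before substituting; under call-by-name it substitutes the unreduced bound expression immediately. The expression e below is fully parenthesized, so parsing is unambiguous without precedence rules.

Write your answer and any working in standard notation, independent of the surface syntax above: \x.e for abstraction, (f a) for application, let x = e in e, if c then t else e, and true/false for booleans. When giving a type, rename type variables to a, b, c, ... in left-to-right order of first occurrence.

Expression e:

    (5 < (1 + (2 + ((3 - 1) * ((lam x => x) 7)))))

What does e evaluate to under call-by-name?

Derivation:
step 0: (5 < (1 + (2 + ((3 - 1) * ((\x.x) 7)))))
step 1: [delta@1.1.1.0] (5 < (1 + (2 + (2 * ((\x.x) 7)))))
step 2: [beta@1.1.1.1] (5 < (1 + (2 + (2 * 7))))
step 3: [delta@1.1.1] (5 < (1 + (2 + 14)))
step 4: [delta@1.1] (5 < (1 + 16))
step 5: [delta@1] (5 < 17)
step 6: [delta@root] true

Answer: true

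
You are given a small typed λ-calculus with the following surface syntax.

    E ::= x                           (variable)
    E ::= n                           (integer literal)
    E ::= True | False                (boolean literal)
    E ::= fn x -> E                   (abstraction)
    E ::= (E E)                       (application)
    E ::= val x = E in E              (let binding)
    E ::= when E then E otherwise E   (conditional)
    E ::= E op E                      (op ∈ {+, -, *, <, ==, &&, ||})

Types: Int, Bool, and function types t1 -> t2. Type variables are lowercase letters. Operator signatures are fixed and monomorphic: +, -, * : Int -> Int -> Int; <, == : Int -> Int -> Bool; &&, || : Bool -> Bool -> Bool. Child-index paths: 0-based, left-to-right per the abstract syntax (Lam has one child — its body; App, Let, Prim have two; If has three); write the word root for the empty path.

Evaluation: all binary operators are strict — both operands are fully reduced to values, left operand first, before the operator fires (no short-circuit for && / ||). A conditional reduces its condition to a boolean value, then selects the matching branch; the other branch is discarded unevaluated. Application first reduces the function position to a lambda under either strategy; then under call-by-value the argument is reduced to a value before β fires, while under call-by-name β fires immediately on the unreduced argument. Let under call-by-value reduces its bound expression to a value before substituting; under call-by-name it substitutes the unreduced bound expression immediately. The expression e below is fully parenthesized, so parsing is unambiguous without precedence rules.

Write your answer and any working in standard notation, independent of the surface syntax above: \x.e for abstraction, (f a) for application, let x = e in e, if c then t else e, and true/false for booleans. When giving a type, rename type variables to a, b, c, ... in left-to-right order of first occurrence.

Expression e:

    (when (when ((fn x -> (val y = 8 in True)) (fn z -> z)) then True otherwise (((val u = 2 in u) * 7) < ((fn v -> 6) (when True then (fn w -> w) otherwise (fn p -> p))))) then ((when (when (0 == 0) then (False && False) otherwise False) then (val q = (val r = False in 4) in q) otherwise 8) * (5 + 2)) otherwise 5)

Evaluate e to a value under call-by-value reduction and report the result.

Working:
step 0: (if (if ((\x.(let y = 8 in true)) (\z.z)) then true else (((let u = 2 in u) * 7) < ((\v.6) (if true then (\w.w) else (\p.p))))) then ((if (if (0 == 0) then (false && false) else false) then (let q = (let r = false in 4) in q) else 8) * (5 + 2)) else 5)
step 1: [beta@0.0] (if (if (let y = 8 in true) then true else (((let u = 2 in u) * 7) < ((\v.6) (if true then (\w.w) else (\p.p))))) then ((if (if (0 == 0) then (false && false) else false) then (let q = (let r = false in 4) in q) else 8) * (5 + 2)) else 5)
step 2: [let@0.0] (if (if true then true else (((let u = 2 in u) * 7) < ((\v.6) (if true then (\w.w) else (\p.p))))) then ((if (if (0 == 0) then (false && false) else false) then (let q = (let r = false in 4) in q) else 8) * (5 + 2)) else 5)
step 3: [if@0] (if true then ((if (if (0 == 0) then (false && false) else false) then (let q = (let r = false in 4) in q) else 8) * (5 + 2)) else 5)
step 4: [if@root] ((if (if (0 == 0) then (false && false) else false) then (let q = (let r = false in 4) in q) else 8) * (5 + 2))
step 5: [delta@0.0.0] ((if (if true then (false && false) else false) then (let q = (let r = false in 4) in q) else 8) * (5 + 2))
step 6: [if@0.0] ((if (false && false) then (let q = (let r = false in 4) in q) else 8) * (5 + 2))
step 7: [delta@0.0] ((if false then (let q = (let r = false in 4) in q) else 8) * (5 + 2))
step 8: [if@0] (8 * (5 + 2))
step 9: [delta@1] (8 * 7)
step 10: [delta@root] 56

Answer: 56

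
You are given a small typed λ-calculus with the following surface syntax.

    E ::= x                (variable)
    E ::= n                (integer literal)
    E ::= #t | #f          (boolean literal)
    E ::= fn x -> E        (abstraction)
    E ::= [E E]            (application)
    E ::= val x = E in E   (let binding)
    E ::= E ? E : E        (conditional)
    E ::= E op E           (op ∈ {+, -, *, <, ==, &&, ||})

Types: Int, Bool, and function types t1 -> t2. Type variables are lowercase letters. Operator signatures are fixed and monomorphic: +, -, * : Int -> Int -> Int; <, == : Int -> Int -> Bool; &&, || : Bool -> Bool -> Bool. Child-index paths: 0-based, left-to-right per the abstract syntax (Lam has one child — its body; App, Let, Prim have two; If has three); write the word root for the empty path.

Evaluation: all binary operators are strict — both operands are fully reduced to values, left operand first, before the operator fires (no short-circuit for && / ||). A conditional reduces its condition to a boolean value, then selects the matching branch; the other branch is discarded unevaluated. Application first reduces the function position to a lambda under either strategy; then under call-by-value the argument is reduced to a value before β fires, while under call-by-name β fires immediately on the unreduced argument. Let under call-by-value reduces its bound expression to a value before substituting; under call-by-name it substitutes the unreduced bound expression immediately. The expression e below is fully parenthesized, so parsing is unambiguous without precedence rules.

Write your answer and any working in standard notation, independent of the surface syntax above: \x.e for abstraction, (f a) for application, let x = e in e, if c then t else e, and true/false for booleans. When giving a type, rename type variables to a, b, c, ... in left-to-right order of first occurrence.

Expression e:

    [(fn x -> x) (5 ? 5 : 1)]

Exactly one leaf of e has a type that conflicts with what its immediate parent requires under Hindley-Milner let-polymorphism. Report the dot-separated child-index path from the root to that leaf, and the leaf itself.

Answer: 1.0 : 5

Working:
x : a
\x._ : a -> a
  unify Int ~ Bool
  FAIL: mismatch Int ~ Bool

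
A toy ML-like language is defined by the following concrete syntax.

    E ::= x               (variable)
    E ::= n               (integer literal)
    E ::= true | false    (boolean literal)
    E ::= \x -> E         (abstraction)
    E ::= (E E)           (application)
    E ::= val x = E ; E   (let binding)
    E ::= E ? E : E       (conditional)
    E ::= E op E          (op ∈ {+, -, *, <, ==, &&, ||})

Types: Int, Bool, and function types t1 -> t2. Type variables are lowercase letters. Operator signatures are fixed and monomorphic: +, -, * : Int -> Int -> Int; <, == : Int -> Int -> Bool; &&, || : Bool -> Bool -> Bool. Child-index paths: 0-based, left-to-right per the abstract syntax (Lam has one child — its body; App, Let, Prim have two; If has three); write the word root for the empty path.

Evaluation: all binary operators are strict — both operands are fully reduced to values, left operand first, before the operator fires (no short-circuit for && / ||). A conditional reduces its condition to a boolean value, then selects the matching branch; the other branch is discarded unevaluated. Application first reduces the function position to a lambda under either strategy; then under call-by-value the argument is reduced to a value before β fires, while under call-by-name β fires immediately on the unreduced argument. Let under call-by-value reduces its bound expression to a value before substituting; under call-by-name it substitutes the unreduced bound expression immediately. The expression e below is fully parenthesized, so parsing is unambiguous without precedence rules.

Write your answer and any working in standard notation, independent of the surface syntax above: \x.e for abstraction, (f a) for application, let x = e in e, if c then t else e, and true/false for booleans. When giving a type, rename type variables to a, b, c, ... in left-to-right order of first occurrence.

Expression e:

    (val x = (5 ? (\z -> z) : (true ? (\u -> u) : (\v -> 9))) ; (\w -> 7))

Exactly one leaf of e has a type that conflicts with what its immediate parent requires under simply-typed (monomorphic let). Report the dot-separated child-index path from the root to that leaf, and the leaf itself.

Answer: 0.0 : 5

Derivation:
  unify Int ~ Bool
  FAIL: mismatch Int ~ Bool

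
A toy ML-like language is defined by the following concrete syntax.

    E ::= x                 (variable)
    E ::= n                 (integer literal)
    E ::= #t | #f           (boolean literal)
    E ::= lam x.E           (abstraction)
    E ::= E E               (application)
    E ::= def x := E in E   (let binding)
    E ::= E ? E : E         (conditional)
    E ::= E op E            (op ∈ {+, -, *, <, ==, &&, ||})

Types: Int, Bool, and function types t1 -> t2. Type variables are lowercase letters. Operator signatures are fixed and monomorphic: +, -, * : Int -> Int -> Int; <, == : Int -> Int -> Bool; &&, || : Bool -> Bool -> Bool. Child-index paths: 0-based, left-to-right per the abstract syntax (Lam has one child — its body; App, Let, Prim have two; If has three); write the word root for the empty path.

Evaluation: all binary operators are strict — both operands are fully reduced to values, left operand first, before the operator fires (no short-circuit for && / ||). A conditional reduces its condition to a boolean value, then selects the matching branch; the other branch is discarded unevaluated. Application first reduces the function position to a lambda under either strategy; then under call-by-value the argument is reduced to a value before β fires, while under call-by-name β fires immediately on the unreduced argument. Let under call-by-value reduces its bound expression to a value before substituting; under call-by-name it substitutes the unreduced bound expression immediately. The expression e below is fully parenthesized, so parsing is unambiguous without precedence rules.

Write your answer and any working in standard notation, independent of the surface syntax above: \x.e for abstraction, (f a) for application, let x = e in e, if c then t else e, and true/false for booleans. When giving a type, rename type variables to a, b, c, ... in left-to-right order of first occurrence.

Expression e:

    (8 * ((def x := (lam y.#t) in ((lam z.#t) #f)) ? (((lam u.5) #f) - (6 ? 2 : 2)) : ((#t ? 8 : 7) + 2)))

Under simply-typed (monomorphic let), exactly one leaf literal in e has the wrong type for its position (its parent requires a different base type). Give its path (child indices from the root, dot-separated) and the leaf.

Derivation:
  unify Int ~ Int
\y._ : a -> Bool
let x : a -> Bool
\z._ : b -> Bool
  unify b -> Bool ~ Bool -> c
  unify b ~ Bool
  unify Bool ~ c
_ _ : Bool
  unify Bool ~ Bool
\u._ : d -> Int
  unify d -> Int ~ Bool -> e
  unify d ~ Bool
  unify Int ~ e
_ _ : Int
  unify Int ~ Int
  unify Int ~ Bool
  FAIL: mismatch Int ~ Bool

Answer: 1.1.1.0 : 6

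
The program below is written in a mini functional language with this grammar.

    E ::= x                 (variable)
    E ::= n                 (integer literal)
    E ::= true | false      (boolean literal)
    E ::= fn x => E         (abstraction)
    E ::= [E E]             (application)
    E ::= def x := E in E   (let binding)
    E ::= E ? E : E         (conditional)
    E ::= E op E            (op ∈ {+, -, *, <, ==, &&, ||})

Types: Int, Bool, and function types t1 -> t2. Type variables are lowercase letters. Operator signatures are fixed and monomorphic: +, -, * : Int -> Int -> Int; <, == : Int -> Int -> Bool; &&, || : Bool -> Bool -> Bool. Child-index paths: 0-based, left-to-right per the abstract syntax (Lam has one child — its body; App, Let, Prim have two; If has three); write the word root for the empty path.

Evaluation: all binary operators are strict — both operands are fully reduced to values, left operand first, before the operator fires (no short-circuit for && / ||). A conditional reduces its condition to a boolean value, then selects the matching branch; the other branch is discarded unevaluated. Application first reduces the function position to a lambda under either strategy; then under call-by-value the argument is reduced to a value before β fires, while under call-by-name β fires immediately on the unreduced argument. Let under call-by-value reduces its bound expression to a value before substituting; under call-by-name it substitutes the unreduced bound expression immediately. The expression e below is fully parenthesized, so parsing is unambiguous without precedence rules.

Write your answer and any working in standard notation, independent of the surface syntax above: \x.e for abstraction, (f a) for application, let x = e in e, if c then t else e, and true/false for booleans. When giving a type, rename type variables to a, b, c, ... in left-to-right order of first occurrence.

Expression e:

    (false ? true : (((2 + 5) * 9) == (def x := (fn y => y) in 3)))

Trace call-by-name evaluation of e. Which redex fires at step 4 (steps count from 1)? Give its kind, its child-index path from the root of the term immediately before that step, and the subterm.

Working:
step 0: (if false then true else (((2 + 5) * 9) == (let x = (\y.y) in 3)))
step 1: [if@root] (((2 + 5) * 9) == (let x = (\y.y) in 3))
step 2: [delta@0.0] ((7 * 9) == (let x = (\y.y) in 3))
step 3: [delta@0] (63 == (let x = (\y.y) in 3))
step 4: [let@1] (63 == 3)

Answer: let at 1 : (let x = (\y.y) in 3)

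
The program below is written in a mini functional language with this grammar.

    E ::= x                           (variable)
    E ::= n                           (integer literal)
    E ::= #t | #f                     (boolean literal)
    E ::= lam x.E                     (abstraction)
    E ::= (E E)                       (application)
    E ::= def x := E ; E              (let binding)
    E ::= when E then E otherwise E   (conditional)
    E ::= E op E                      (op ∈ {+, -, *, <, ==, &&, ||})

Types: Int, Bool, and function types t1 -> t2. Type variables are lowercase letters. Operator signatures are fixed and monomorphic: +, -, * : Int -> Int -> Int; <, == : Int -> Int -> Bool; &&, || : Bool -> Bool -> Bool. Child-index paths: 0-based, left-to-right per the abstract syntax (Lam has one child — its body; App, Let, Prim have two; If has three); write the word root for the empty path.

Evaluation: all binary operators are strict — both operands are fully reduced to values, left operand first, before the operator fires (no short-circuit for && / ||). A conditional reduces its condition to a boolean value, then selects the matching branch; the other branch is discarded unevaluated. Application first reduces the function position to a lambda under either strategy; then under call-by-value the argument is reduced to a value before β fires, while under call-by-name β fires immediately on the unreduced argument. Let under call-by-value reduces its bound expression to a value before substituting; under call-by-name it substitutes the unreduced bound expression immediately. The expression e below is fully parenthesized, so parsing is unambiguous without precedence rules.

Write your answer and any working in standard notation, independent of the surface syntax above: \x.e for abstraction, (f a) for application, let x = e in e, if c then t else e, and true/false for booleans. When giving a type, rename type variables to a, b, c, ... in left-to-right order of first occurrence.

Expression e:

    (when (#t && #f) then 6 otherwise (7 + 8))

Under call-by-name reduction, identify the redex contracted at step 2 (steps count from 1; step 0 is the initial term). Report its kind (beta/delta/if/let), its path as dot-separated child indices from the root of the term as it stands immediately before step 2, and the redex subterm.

Working:
step 0: (if (true && false) then 6 else (7 + 8))
step 1: [delta@0] (if false then 6 else (7 + 8))
step 2: [if@root] (7 + 8)

Answer: if at root : (if false then 6 else (7 + 8))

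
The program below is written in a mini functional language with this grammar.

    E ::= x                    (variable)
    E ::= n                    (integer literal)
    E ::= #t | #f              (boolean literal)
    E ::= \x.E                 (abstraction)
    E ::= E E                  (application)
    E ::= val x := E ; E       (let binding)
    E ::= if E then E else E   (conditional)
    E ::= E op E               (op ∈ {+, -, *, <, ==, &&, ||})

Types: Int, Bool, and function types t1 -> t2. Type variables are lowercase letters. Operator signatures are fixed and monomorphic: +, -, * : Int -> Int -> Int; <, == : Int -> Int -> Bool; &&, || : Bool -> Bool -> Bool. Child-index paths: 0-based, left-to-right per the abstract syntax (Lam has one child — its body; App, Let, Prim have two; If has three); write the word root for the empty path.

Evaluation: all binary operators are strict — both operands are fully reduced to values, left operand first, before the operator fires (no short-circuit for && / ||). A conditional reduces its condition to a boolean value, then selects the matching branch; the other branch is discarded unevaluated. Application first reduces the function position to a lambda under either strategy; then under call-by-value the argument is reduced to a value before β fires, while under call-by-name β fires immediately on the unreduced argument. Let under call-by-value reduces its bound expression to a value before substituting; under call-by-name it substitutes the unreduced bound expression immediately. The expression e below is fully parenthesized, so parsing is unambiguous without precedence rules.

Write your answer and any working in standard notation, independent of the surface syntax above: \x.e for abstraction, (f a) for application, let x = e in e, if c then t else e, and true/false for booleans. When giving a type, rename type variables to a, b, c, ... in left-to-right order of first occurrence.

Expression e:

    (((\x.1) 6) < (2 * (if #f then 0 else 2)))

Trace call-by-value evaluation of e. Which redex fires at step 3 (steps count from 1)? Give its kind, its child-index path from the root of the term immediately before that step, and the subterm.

Answer: delta at 1 : (2 * 2)

Trace:
step 0: (((\x.1) 6) < (2 * (if false then 0 else 2)))
step 1: [beta@0] (1 < (2 * (if false then 0 else 2)))
step 2: [if@1.1] (1 < (2 * 2))
step 3: [delta@1] (1 < 4)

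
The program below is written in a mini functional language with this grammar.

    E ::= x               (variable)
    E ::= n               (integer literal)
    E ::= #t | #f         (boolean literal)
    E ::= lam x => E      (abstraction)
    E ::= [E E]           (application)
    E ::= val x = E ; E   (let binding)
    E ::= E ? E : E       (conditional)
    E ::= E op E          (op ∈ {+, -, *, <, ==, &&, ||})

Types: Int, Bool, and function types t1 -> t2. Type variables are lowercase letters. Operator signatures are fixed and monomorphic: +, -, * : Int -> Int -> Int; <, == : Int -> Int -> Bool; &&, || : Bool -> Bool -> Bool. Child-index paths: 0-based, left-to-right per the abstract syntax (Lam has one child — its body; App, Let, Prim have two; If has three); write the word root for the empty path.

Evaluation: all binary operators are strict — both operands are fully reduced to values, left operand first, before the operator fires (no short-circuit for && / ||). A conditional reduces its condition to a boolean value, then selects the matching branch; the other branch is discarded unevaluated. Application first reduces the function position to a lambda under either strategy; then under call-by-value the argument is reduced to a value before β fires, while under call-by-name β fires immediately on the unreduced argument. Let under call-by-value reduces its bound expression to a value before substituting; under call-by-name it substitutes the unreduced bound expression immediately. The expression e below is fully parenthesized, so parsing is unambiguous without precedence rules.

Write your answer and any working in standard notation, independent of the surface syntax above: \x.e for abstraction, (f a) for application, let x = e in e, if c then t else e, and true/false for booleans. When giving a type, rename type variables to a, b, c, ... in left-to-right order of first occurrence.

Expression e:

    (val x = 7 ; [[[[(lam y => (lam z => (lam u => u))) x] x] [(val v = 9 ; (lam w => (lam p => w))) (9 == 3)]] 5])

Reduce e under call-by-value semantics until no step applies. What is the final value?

Answer: false

Working:
step 0: (let x = 7 in (((((\y.(\z.(\u.u))) x) x) ((let v = 9 in (\w.(\p.w))) (9 == 3))) 5))
step 1: [let@root] (((((\y.(\z.(\u.u))) 7) 7) ((let v = 9 in (\w.(\p.w))) (9 == 3))) 5)
step 2: [beta@0.0.0] ((((\z.(\u.u)) 7) ((let v = 9 in (\w.(\p.w))) (9 == 3))) 5)
step 3: [beta@0.0] (((\u.u) ((let v = 9 in (\w.(\p.w))) (9 == 3))) 5)
step 4: [let@0.1.0] (((\u.u) ((\w.(\p.w)) (9 == 3))) 5)
step 5: [delta@0.1.1] (((\u.u) ((\w.(\p.w)) false)) 5)
step 6: [beta@0.1] (((\u.u) (\p.false)) 5)
step 7: [beta@0] ((\p.false) 5)
step 8: [beta@root] false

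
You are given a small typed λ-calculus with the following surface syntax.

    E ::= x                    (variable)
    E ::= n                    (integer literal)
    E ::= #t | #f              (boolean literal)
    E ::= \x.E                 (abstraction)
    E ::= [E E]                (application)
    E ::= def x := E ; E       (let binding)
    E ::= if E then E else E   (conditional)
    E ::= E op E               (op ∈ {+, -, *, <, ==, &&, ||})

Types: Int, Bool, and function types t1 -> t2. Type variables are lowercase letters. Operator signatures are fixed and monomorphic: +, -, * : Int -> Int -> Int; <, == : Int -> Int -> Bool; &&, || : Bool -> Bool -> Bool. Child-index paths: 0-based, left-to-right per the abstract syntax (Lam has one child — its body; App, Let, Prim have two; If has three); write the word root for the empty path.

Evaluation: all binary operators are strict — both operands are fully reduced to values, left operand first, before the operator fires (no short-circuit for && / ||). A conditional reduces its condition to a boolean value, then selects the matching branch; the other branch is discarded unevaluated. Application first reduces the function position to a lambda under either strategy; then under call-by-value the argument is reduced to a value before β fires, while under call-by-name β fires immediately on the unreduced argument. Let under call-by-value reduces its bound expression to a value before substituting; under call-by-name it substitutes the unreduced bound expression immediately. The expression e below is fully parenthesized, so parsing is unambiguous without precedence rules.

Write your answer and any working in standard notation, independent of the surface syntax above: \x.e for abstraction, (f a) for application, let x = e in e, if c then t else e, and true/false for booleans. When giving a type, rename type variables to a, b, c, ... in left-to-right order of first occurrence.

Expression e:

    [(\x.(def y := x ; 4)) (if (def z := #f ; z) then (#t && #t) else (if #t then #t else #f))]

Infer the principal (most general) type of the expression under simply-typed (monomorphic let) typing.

Answer: Int

Working:
x : a
let y : a
\x._ : a -> Int
let z : Bool
z : Bool
  unify Bool ~ Bool
  unify Bool ~ Bool
  unify Bool ~ Bool
  unify Bool ~ Bool
  unify Bool ~ Bool
  unify Bool ~ Bool
  unify a -> Int ~ Bool -> b
  unify a ~ Bool
  unify Int ~ b
_ _ : Int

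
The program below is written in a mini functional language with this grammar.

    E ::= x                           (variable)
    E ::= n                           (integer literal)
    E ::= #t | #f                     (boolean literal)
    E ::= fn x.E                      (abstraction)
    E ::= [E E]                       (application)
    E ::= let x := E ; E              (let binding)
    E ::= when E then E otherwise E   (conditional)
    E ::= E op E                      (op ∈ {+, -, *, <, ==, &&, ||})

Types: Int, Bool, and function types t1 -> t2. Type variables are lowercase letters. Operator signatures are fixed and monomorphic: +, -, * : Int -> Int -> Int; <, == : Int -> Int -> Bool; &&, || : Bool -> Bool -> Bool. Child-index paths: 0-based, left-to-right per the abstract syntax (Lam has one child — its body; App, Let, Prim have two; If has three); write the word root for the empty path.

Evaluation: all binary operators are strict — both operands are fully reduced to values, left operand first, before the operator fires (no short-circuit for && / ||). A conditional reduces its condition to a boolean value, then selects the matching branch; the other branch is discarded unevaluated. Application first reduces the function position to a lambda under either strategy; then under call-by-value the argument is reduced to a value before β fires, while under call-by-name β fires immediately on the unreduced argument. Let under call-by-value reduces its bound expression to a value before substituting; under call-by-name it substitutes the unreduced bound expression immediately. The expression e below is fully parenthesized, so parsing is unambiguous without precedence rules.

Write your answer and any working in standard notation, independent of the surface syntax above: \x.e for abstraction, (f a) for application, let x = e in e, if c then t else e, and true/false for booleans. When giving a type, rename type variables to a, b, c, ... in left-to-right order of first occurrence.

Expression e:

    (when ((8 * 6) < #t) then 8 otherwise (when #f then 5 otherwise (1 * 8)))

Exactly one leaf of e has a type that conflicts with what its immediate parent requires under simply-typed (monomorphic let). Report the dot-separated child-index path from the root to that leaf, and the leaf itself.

Trace:
  unify Int ~ Int
  unify Int ~ Int
  unify Int ~ Int
  unify Bool ~ Int
  FAIL: mismatch Bool ~ Int

Answer: 0.1 : true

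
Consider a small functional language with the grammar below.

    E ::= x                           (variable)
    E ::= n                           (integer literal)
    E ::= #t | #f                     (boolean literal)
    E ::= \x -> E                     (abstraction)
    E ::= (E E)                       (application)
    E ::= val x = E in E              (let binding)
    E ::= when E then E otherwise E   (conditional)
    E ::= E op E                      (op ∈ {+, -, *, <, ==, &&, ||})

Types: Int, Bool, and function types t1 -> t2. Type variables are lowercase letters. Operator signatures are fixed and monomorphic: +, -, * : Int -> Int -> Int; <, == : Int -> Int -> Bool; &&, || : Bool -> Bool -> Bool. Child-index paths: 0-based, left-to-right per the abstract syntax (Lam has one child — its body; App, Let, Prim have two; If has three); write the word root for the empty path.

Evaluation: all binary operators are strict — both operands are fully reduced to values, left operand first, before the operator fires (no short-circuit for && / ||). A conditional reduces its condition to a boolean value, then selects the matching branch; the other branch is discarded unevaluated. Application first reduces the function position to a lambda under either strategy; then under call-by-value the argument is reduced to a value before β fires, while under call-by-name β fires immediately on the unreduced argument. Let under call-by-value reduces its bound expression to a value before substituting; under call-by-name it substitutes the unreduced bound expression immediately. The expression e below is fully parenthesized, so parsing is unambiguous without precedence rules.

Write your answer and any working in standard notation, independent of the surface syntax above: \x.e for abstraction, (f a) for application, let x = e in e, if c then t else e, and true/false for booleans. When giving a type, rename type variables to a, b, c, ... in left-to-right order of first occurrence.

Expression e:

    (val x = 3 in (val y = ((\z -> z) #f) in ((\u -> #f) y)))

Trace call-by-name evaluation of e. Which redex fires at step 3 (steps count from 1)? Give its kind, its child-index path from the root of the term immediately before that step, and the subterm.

Answer: beta at root : ((\u.false) ((\z.z) false))

Derivation:
step 0: (let x = 3 in (let y = ((\z.z) false) in ((\u.false) y)))
step 1: [let@root] (let y = ((\z.z) false) in ((\u.false) y))
step 2: [let@root] ((\u.false) ((\z.z) false))
step 3: [beta@root] false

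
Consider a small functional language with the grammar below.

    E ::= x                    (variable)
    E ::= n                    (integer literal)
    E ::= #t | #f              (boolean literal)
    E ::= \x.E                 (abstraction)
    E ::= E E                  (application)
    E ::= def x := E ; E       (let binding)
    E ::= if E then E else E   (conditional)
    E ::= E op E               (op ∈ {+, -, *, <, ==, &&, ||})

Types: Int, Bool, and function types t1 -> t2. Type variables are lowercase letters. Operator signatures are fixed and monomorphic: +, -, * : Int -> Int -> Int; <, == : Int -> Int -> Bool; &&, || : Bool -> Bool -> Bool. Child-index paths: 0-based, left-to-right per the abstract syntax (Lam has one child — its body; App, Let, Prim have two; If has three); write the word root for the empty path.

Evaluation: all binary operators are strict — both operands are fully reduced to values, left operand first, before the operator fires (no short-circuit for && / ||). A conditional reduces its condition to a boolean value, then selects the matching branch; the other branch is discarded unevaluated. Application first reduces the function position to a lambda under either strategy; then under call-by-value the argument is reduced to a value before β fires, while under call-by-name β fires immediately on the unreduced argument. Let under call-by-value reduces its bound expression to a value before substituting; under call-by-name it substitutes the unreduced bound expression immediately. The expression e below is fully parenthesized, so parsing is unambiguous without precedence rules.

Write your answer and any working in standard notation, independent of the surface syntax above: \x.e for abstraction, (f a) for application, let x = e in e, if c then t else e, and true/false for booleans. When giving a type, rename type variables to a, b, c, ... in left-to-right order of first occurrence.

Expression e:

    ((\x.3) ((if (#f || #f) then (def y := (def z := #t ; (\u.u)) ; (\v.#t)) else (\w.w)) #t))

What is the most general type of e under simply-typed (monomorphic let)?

Working:
\x._ : a -> Int
  unify Bool ~ Bool
  unify Bool ~ Bool
  unify Bool ~ Bool
let z : Bool
u : b
\u._ : b -> b
let y : b -> b
\v._ : c -> Bool
w : d
\w._ : d -> d
  unify c -> Bool ~ d -> d
  unify c ~ d
  unify Bool ~ d
  unify Bool -> Bool ~ Bool -> e
  unify Bool ~ Bool
  unify Bool ~ e
_ _ : Bool
  unify a -> Int ~ Bool -> f
  unify a ~ Bool
  unify Int ~ f
_ _ : Int

Answer: Int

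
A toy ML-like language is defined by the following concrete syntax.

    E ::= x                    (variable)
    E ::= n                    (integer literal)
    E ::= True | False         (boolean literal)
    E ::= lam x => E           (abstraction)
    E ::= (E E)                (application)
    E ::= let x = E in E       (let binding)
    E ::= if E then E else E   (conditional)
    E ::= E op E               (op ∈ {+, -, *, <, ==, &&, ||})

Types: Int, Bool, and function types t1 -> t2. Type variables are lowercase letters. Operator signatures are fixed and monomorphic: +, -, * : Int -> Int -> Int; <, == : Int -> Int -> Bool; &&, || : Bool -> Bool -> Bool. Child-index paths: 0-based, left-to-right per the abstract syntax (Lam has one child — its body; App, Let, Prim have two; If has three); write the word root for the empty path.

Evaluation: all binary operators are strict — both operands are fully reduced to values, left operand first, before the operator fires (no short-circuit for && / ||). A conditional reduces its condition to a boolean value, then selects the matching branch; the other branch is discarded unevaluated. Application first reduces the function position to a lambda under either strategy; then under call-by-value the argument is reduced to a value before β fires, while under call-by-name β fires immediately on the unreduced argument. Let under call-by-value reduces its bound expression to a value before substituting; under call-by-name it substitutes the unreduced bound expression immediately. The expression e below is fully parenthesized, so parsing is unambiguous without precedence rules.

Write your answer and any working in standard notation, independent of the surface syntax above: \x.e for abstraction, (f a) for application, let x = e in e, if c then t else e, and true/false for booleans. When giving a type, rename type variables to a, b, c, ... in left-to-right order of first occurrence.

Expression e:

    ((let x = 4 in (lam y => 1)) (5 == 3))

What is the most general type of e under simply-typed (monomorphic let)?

Answer: Int

Working:
let x : Int
\y._ : a -> Int
  unify Int ~ Int
  unify Int ~ Int
  unify a -> Int ~ Bool -> b
  unify a ~ Bool
  unify Int ~ b
_ _ : Int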